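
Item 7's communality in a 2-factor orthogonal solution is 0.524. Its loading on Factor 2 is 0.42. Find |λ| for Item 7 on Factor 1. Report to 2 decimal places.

Under orthogonal rotation h² = Σλ², so λ_Factor 1² = h² − (0.1764) = 0.524 − 0.1764 = 0.3476.
|λ| = √0.3476 = 0.5896.

0.59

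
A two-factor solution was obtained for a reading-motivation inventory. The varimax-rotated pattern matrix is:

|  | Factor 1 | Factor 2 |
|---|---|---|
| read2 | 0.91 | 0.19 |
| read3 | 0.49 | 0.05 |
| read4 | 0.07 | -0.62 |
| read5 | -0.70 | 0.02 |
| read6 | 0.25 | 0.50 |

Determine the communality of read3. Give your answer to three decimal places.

h² = 0.49² + 0.05² = 0.2401 + 0.0025 = 0.2426

0.243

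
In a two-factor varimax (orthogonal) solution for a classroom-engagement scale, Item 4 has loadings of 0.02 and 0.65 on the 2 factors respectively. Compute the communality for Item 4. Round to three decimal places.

0.423

h² = 0.02² + 0.65² = 0.0004 + 0.4225 = 0.4229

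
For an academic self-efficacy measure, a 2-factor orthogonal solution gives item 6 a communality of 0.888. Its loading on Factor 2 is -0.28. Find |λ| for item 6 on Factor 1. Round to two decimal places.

0.90

Under orthogonal rotation h² = Σλ², so λ_Factor 1² = h² − (0.0784) = 0.888 − 0.0784 = 0.8096.
|λ| = √0.8096 = 0.8998.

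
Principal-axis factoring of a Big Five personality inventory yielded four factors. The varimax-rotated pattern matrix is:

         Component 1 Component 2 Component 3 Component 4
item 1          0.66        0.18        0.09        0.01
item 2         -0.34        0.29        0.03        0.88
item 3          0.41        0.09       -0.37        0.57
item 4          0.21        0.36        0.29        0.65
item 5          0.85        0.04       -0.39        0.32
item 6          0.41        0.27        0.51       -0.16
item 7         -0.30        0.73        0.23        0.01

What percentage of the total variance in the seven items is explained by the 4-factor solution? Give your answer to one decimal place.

70.7%

SS loadings by factor: 1.7440, 0.8616, 0.6951, 1.6500; total = 4.9507.
Total variance with 7 standardized items is 7, so the solution explains 4.9507/7 = 0.7072 = 70.72%.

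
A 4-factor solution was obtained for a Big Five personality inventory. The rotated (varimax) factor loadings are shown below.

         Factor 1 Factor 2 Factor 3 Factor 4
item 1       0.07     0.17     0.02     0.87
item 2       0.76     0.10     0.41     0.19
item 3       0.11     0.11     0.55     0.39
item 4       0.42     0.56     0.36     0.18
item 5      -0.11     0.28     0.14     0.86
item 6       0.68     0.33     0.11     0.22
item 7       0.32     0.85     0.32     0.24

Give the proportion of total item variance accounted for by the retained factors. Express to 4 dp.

0.7400

SS loadings by factor: 1.3479, 1.2744, 0.7347, 1.8231; total = 5.1801.
Total variance with 7 standardized items is 7, so the solution explains 5.1801/7 = 0.7400.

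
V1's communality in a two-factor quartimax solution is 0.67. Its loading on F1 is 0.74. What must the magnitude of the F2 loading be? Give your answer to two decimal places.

Under orthogonal rotation h² = Σλ², so λ_F2² = h² − (0.5476) = 0.67 − 0.5476 = 0.1224.
|λ| = √0.1224 = 0.3499.

0.35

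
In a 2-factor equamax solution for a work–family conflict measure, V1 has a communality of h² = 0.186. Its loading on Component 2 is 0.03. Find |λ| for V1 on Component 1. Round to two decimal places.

0.43

Under orthogonal rotation h² = Σλ², so λ_Component 1² = h² − (0.0009) = 0.186 − 0.0009 = 0.1851.
|λ| = √0.1851 = 0.4302.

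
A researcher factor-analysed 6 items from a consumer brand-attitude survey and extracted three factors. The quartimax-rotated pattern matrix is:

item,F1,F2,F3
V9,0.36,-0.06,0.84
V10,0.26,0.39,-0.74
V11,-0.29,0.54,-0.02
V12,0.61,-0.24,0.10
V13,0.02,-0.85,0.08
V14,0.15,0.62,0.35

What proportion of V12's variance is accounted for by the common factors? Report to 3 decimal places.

h² = 0.61² + (-0.24)² + 0.10² = 0.3721 + 0.0576 + 0.0100 = 0.4397

0.440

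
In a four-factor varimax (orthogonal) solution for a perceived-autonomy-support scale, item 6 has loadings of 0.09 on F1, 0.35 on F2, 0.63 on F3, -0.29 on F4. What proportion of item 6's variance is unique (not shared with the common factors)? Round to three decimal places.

h² = 0.09² + 0.35² + 0.63² + (-0.29)² = 0.0081 + 0.1225 + 0.3969 + 0.0841 = 0.6116
Uniqueness u² = 1 − h² = 1 − 0.6116 = 0.3884

0.388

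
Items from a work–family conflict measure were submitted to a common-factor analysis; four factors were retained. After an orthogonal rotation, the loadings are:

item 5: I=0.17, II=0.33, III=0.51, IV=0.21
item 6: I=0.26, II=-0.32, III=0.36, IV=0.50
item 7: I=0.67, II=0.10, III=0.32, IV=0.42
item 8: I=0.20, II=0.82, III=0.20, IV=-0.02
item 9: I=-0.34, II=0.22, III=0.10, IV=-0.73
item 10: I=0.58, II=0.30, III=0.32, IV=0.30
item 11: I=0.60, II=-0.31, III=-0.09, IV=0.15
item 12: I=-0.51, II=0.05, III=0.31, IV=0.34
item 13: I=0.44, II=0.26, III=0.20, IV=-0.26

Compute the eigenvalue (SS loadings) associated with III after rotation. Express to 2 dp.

0.79

SS loadings for III = 0.51² + 0.36² + 0.32² + 0.20² + 0.10² + 0.32² + (-0.09)² + 0.31² + 0.20² = 0.2601 + 0.1296 + 0.1024 + 0.0400 + 0.0100 + 0.1024 + 0.0081 + 0.0961 + 0.0400 = 0.7887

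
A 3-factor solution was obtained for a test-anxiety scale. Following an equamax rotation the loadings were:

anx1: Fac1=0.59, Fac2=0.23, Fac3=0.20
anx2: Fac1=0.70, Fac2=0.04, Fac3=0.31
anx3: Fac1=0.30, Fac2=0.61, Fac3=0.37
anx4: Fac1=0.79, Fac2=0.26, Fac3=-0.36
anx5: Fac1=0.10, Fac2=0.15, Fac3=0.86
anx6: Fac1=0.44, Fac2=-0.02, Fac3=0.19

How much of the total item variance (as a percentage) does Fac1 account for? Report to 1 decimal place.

29.3%

SS loadings for Fac1 = 0.59² + 0.70² + 0.30² + 0.79² + 0.10² + 0.44² = 1.7558
With 6 standardized items, total variance = 6. Proportion = 1.7558/6 = 0.2926 → 29.26%.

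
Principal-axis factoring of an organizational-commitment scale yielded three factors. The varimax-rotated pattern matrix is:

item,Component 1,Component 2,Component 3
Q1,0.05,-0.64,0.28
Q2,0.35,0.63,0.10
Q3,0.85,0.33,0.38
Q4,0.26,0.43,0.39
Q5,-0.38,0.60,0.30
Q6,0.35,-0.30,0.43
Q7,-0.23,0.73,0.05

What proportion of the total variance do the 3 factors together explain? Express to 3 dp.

0.569

Communalities: 0.4905, 0.5294, 0.9758, 0.4046, 0.5944, 0.3974, 0.5883; Σh² = 3.9804.
Total variance with 7 standardized items is 7, so the solution explains 3.9804/7 = 0.5686.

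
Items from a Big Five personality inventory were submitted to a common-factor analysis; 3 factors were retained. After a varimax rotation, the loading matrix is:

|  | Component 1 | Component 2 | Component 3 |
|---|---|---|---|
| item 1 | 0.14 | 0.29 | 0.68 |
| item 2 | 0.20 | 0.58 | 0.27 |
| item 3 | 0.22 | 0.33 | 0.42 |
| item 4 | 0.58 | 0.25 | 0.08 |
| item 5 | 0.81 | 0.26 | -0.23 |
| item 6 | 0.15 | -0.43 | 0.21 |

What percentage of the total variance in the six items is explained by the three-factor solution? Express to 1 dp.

46.4%

SS loadings by factor: 1.1230, 0.8444, 0.8151; total = 2.7825.
Total variance with 6 standardized items is 6, so the solution explains 2.7825/6 = 0.4638 = 46.38%.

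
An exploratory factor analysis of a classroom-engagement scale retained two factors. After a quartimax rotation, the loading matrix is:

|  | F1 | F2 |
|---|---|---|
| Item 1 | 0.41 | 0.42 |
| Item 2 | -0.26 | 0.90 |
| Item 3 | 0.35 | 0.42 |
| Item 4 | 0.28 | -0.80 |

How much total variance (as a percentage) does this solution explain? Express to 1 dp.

SS loadings by factor: 0.4366, 1.8028; total = 2.2394.
Total variance with 4 standardized items is 4, so the solution explains 2.2394/4 = 0.5598 = 55.98%.

56.0%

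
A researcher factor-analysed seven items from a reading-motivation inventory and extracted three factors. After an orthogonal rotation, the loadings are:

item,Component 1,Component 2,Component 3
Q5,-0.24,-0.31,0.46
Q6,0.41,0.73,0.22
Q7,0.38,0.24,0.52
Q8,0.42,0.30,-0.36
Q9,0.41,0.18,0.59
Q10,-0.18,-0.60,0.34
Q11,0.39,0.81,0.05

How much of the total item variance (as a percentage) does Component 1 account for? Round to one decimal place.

SS loadings for Component 1 = (-0.24)² + 0.41² + 0.38² + 0.42² + 0.41² + (-0.18)² + 0.39² = 0.8991
With 7 standardized items, total variance = 7. Proportion = 0.8991/7 = 0.1284 → 12.84%.

12.8%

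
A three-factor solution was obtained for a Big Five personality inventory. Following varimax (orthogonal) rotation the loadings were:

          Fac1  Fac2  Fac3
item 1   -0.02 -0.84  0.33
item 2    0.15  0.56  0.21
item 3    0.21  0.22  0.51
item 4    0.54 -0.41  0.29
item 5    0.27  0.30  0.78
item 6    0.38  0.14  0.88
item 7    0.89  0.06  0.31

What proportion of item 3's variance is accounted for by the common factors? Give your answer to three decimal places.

0.353

h² = 0.21² + 0.22² + 0.51² = 0.0441 + 0.0484 + 0.2601 = 0.3526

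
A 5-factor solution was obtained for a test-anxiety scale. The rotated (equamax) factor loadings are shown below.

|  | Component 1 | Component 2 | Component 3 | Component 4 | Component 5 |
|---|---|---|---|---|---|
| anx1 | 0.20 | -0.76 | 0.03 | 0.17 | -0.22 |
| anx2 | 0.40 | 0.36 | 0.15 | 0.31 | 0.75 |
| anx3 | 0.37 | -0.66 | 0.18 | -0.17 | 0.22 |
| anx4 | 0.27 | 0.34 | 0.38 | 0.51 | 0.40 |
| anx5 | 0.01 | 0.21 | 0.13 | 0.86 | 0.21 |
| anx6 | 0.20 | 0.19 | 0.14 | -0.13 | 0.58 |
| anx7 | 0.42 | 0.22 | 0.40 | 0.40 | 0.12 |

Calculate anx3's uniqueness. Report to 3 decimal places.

h² = 0.37² + (-0.66)² + 0.18² + (-0.17)² + 0.22² = 0.1369 + 0.4356 + 0.0324 + 0.0289 + 0.0484 = 0.6822
Uniqueness u² = 1 − h² = 1 − 0.6822 = 0.3178

0.318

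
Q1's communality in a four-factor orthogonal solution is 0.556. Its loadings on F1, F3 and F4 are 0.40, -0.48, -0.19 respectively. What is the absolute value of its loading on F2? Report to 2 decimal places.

Under orthogonal rotation h² = Σλ², so λ_F2² = h² − (0.4265) = 0.556 − 0.4265 = 0.1295.
|λ| = √0.1295 = 0.3599.

0.36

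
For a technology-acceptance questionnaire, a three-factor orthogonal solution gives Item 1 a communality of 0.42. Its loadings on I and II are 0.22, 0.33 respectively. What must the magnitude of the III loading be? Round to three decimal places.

Under orthogonal rotation h² = Σλ², so λ_III² = h² − (0.1573) = 0.42 − 0.1573 = 0.2627.
|λ| = √0.2627 = 0.5125.

0.513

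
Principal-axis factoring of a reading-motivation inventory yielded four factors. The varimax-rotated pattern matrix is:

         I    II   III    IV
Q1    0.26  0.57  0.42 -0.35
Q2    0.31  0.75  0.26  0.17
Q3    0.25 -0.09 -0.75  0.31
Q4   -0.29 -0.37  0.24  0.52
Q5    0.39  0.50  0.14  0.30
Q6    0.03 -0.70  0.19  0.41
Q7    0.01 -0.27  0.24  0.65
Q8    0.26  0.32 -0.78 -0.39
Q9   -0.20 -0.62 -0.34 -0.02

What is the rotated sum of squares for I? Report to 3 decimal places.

0.571

SS loadings for I = 0.26² + 0.31² + 0.25² + (-0.29)² + 0.39² + 0.03² + 0.01² + 0.26² + (-0.20)² = 0.0676 + 0.0961 + 0.0625 + 0.0841 + 0.1521 + 0.0009 + 0.0001 + 0.0676 + 0.0400 = 0.5710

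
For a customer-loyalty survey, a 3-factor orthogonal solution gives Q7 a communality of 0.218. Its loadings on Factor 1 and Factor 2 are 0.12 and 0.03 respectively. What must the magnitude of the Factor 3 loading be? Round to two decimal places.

Under orthogonal rotation h² = Σλ², so λ_Factor 3² = h² − (0.0153) = 0.218 − 0.0153 = 0.2027.
|λ| = √0.2027 = 0.4502.

0.45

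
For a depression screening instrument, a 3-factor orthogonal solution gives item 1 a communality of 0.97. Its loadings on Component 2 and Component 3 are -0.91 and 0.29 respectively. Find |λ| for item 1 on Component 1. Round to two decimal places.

Under orthogonal rotation h² = Σλ², so λ_Component 1² = h² − (0.9122) = 0.97 − 0.9122 = 0.0578.
|λ| = √0.0578 = 0.2404.

0.24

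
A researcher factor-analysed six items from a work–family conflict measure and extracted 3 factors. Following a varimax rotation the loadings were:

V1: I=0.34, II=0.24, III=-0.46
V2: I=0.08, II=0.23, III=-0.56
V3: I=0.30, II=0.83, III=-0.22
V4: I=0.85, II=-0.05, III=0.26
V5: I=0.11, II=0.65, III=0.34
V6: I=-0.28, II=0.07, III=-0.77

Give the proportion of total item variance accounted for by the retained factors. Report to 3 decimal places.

0.601

SS loadings by factor: 1.0250, 1.2293, 1.3497; total = 3.6040.
Total variance with 6 standardized items is 6, so the solution explains 3.6040/6 = 0.6007.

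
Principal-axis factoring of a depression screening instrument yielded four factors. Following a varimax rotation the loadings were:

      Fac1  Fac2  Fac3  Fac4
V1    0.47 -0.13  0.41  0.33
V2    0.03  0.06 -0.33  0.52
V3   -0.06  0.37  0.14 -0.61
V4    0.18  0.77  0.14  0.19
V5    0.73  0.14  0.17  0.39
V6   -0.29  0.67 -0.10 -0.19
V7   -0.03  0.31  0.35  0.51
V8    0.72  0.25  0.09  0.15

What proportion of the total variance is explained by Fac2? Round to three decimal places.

SS loadings for Fac2 = (-0.13)² + 0.06² + 0.37² + 0.77² + 0.14² + 0.67² + 0.31² + 0.25² = 1.3774
Proportion of variance = 1.3774 / 8 = 0.1722.

0.172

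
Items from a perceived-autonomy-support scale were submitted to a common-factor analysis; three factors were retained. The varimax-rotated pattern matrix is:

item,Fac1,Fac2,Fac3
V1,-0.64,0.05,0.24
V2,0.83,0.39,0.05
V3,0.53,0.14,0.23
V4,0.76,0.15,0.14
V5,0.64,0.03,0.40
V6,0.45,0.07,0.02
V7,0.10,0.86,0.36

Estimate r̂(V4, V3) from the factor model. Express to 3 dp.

r̂ = Σ λ_i·λ_j across factors = (0.76)(0.53) + (0.15)(0.14) + (0.14)(0.23)
  = +0.4028 +0.0210 +0.0322 = 0.4560

0.456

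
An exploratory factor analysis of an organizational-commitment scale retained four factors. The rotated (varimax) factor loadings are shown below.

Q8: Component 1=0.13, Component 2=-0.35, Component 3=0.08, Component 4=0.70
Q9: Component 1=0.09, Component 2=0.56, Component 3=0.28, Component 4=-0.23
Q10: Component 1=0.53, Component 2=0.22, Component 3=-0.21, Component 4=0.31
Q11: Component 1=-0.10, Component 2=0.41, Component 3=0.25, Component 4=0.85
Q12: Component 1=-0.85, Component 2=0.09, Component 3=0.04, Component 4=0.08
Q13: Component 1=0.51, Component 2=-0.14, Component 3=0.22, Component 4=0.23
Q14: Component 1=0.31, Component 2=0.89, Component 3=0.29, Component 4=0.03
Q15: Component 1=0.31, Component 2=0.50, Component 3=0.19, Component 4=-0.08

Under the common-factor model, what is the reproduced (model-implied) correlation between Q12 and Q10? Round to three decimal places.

r̂ = Σ λ_i·λ_j across factors = (-0.85)(0.53) + (0.09)(0.22) + (0.04)(-0.21) + (0.08)(0.31)
  = -0.4505 +0.0198 -0.0084 +0.0248 = -0.4143

-0.414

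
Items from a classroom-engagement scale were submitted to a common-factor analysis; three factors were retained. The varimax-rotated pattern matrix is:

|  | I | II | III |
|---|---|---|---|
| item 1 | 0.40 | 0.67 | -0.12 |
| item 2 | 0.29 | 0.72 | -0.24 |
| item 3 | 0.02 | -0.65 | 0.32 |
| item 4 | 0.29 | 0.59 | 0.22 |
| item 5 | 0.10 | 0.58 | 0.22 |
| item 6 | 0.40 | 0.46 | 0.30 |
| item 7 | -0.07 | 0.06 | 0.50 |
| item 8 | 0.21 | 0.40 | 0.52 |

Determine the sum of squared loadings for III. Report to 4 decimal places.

SS loadings for III = (-0.12)² + (-0.24)² + 0.32² + 0.22² + 0.22² + 0.30² + 0.50² + 0.52² = 0.0144 + 0.0576 + 0.1024 + 0.0484 + 0.0484 + 0.0900 + 0.2500 + 0.2704 = 0.8816

0.8816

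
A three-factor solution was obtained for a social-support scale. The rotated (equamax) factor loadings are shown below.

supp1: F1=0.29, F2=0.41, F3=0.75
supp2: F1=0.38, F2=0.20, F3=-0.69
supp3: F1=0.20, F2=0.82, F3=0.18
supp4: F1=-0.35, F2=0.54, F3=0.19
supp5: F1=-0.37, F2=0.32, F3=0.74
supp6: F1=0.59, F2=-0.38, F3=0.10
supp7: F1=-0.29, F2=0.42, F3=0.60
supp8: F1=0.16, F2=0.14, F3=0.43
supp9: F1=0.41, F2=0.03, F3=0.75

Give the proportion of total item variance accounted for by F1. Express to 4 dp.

SS loadings for F1 = 0.29² + 0.38² + 0.20² + (-0.35)² + (-0.37)² + 0.59² + (-0.29)² + 0.16² + 0.41² = 1.1538
Proportion of variance = 1.1538 / 9 = 0.1282.

0.1282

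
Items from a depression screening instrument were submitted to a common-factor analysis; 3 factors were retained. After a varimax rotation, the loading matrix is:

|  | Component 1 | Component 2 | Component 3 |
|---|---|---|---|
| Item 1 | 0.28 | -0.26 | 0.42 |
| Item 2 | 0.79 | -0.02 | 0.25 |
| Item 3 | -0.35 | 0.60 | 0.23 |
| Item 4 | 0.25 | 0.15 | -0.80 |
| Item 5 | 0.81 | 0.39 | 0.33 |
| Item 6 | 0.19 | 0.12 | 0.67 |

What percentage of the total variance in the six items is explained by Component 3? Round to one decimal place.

24.8%

SS loadings for Component 3 = 0.42² + 0.25² + 0.23² + (-0.80)² + 0.33² + 0.67² = 1.4896
With 6 standardized items, total variance = 6. Proportion = 1.4896/6 = 0.2483 → 24.83%.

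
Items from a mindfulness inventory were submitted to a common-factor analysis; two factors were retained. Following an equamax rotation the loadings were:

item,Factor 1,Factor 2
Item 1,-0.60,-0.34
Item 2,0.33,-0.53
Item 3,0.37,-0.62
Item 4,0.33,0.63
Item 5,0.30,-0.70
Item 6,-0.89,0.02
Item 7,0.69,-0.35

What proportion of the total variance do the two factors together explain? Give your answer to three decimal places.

SS loadings by factor: 2.0729, 1.7907; total = 3.8636.
Total variance with 7 standardized items is 7, so the solution explains 3.8636/7 = 0.5519.

0.552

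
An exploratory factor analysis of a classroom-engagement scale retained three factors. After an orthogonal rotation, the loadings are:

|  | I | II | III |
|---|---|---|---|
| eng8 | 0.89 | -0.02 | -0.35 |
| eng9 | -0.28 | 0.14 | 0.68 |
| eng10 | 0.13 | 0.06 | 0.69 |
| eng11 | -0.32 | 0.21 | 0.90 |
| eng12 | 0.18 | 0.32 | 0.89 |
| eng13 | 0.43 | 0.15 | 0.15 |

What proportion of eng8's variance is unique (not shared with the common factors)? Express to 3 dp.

0.085

h² = 0.89² + (-0.02)² + (-0.35)² = 0.7921 + 0.0004 + 0.1225 = 0.9150
Uniqueness u² = 1 − h² = 1 − 0.9150 = 0.0850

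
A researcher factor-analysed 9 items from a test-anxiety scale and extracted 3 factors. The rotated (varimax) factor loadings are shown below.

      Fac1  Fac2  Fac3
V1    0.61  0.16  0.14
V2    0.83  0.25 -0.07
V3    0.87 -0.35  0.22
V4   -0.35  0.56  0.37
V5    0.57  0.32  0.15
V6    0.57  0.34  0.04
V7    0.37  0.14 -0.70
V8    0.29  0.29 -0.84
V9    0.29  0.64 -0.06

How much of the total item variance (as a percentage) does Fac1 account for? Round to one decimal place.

SS loadings for Fac1 = 0.61² + 0.83² + 0.87² + (-0.35)² + 0.57² + 0.57² + 0.37² + 0.29² + 0.29² = 2.8953
With 9 standardized items, total variance = 9. Proportion = 2.8953/9 = 0.3217 → 32.17%.

32.2%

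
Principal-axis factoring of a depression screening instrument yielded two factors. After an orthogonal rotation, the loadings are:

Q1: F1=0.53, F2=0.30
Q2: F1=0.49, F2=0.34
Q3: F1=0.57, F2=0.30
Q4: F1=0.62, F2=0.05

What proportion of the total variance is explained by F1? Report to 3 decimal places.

SS loadings for F1 = 0.53² + 0.49² + 0.57² + 0.62² = 1.2303
Proportion of variance = 1.2303 / 4 = 0.3076.

0.308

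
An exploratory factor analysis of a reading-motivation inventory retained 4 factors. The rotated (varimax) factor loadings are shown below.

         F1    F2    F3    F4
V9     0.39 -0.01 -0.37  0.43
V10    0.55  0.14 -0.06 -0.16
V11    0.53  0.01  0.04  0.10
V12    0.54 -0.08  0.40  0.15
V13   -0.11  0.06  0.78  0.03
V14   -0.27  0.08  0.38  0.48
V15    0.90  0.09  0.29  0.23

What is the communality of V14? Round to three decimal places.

h² = (-0.27)² + 0.08² + 0.38² + 0.48² = 0.0729 + 0.0064 + 0.1444 + 0.2304 = 0.4541

0.454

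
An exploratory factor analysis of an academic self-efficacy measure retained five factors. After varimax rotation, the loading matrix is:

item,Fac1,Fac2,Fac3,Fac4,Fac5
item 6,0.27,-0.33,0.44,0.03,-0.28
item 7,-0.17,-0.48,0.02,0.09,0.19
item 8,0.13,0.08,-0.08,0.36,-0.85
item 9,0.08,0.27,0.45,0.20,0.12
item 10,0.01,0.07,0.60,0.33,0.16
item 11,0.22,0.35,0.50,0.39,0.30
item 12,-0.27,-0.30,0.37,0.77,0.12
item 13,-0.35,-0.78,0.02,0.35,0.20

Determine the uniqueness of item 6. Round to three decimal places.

0.545

h² = 0.27² + (-0.33)² + 0.44² + 0.03² + (-0.28)² = 0.0729 + 0.1089 + 0.1936 + 0.0009 + 0.0784 = 0.4547
Uniqueness u² = 1 − h² = 1 − 0.4547 = 0.5453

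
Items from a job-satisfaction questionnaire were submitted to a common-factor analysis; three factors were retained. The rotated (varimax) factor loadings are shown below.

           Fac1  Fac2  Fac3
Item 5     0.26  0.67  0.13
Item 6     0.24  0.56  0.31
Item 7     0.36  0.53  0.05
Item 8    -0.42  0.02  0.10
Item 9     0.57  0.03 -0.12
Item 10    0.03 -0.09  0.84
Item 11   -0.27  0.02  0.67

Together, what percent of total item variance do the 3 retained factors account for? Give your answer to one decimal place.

Communalities: 0.5334, 0.4673, 0.4130, 0.1868, 0.3402, 0.7146, 0.5222; Σh² = 3.1775.
Total variance with 7 standardized items is 7, so the solution explains 3.1775/7 = 0.4539 = 45.39%.

45.4%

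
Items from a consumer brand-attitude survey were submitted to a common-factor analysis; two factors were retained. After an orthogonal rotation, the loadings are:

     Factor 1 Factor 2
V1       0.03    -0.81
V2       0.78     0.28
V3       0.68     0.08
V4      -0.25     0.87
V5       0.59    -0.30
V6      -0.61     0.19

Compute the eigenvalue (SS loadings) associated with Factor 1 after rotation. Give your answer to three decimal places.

SS loadings for Factor 1 = 0.03² + 0.78² + 0.68² + (-0.25)² + 0.59² + (-0.61)² = 0.0009 + 0.6084 + 0.4624 + 0.0625 + 0.3481 + 0.3721 = 1.8544

1.854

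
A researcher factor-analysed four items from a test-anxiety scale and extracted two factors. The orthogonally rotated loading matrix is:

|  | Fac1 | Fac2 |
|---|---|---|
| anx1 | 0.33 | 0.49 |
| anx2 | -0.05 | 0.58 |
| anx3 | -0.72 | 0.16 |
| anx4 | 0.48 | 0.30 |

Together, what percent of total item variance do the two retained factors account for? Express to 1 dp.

Communalities: 0.3490, 0.3389, 0.5440, 0.3204; Σh² = 1.5523.
Total variance with 4 standardized items is 4, so the solution explains 1.5523/4 = 0.3881 = 38.81%.

38.8%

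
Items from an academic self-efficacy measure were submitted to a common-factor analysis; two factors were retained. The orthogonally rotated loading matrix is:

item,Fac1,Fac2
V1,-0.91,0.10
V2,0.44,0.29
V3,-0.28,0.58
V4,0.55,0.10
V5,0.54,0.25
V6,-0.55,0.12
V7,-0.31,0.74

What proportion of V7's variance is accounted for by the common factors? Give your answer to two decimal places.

h² = (-0.31)² + 0.74² = 0.0961 + 0.5476 = 0.6437

0.64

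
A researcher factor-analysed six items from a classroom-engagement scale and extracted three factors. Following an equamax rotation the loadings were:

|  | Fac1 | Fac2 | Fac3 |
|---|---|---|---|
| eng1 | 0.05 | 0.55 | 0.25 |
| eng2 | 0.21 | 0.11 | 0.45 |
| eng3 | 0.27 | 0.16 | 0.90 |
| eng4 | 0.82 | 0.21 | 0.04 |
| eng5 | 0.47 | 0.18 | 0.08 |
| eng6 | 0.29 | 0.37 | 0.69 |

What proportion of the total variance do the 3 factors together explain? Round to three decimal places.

0.535

SS loadings by factor: 1.0969, 0.5536, 1.5591; total = 3.2096.
Total variance with 6 standardized items is 6, so the solution explains 3.2096/6 = 0.5349.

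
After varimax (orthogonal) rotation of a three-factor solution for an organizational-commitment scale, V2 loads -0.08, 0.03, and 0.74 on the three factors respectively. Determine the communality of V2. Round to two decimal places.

0.55

h² = (-0.08)² + 0.03² + 0.74² = 0.0064 + 0.0009 + 0.5476 = 0.5549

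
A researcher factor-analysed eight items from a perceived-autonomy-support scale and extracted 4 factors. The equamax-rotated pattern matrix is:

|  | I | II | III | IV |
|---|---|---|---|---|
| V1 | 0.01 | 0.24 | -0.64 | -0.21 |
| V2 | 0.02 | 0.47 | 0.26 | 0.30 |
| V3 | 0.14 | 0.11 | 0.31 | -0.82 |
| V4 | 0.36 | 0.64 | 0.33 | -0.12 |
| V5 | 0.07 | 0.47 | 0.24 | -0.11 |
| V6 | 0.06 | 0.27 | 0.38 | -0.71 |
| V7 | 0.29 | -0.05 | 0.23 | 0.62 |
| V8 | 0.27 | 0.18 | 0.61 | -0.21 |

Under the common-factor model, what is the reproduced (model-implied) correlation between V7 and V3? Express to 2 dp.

-0.40

r̂ = Σ λ_i·λ_j across factors = (0.29)(0.14) + (-0.05)(0.11) + (0.23)(0.31) + (0.62)(-0.82)
  = +0.0406 -0.0055 +0.0713 -0.5084 = -0.4020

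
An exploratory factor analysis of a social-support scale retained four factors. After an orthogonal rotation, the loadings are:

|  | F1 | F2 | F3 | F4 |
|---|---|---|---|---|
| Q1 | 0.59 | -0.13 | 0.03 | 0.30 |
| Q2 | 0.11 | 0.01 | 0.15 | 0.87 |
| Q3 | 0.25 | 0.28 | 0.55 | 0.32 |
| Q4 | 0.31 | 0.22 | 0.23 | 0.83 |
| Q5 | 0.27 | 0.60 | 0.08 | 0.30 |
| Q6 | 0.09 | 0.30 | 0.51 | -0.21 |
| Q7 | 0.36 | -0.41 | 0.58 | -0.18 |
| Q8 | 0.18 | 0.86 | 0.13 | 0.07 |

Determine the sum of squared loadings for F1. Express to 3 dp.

SS loadings for F1 = 0.59² + 0.11² + 0.25² + 0.31² + 0.27² + 0.09² + 0.36² + 0.18² = 0.3481 + 0.0121 + 0.0625 + 0.0961 + 0.0729 + 0.0081 + 0.1296 + 0.0324 = 0.7618

0.762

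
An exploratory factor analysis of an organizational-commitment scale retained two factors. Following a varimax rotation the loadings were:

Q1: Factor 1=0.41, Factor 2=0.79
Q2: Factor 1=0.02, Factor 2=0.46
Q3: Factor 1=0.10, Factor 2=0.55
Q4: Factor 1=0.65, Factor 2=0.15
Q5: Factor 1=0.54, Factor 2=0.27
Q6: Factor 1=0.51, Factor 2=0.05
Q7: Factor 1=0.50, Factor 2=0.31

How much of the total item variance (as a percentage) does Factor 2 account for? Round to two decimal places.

SS loadings for Factor 2 = 0.79² + 0.46² + 0.55² + 0.15² + 0.27² + 0.05² + 0.31² = 1.3322
With 7 standardized items, total variance = 7. Proportion = 1.3322/7 = 0.1903 → 19.03%.

19.03%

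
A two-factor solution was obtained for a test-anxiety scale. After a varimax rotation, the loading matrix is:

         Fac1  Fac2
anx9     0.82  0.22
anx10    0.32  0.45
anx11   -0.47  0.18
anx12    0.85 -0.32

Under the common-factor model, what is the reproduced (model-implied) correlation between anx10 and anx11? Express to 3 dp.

r̂ = Σ λ_i·λ_j across factors = (0.32)(-0.47) + (0.45)(0.18)
  = -0.1504 +0.0810 = -0.0694

-0.069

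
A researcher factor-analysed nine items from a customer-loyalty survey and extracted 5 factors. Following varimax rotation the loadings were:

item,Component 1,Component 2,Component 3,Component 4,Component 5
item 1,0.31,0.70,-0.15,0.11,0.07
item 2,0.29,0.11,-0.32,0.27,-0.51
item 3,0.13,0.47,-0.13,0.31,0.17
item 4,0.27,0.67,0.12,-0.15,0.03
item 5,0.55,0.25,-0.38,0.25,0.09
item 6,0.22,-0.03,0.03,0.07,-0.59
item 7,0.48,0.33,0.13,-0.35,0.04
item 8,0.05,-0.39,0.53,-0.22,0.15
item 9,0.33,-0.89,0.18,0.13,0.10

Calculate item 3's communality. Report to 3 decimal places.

h² = 0.13² + 0.47² + (-0.13)² + 0.31² + 0.17² = 0.0169 + 0.2209 + 0.0169 + 0.0961 + 0.0289 = 0.3797

0.380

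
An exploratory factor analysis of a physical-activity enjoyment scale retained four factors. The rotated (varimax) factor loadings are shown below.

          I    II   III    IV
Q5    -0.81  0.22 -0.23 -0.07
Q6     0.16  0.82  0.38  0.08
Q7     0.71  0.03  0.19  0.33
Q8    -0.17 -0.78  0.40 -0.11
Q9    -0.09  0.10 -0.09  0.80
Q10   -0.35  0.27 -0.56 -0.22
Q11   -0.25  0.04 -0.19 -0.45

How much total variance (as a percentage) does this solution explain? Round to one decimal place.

65.7%

SS loadings by factor: 1.4078, 1.4146, 0.7512, 1.0232; total = 4.5968.
Total variance with 7 standardized items is 7, so the solution explains 4.5968/7 = 0.6567 = 65.67%.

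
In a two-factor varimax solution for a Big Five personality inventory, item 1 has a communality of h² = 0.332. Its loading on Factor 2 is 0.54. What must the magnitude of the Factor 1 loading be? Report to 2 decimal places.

0.20

Under orthogonal rotation h² = Σλ², so λ_Factor 1² = h² − (0.2916) = 0.332 − 0.2916 = 0.0404.
|λ| = √0.0404 = 0.2010.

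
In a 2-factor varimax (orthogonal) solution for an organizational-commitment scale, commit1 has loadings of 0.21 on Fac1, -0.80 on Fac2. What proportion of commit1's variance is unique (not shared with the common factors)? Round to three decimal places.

h² = 0.21² + (-0.80)² = 0.0441 + 0.6400 = 0.6841
Uniqueness u² = 1 − h² = 1 − 0.6841 = 0.3159

0.316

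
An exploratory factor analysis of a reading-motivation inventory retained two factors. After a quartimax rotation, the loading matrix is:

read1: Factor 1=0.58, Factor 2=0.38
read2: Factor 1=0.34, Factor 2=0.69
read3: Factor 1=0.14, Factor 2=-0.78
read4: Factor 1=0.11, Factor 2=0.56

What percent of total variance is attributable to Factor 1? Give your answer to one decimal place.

SS loadings for Factor 1 = 0.58² + 0.34² + 0.14² + 0.11² = 0.4837
With 4 standardized items, total variance = 4. Proportion = 0.4837/4 = 0.1209 → 12.09%.

12.1%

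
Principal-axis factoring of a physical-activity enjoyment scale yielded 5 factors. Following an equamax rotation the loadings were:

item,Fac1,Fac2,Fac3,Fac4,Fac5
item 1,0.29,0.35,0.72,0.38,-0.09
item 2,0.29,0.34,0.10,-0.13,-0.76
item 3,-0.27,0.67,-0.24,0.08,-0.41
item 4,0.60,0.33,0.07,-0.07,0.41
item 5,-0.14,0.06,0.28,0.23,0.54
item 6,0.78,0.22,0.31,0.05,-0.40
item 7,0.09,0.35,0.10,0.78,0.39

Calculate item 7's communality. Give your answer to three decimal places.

h² = 0.09² + 0.35² + 0.10² + 0.78² + 0.39² = 0.0081 + 0.1225 + 0.0100 + 0.6084 + 0.1521 = 0.9011

0.901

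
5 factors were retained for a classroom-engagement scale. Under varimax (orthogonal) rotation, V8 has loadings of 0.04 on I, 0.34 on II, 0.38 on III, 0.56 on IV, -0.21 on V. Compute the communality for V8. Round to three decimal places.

h² = 0.04² + 0.34² + 0.38² + 0.56² + (-0.21)² = 0.0016 + 0.1156 + 0.1444 + 0.3136 + 0.0441 = 0.6193

0.619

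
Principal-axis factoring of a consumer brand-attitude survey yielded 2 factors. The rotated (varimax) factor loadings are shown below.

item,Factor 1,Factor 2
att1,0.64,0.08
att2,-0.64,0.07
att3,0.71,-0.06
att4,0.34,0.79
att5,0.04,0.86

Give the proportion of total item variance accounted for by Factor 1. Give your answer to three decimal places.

SS loadings for Factor 1 = 0.64² + (-0.64)² + 0.71² + 0.34² + 0.04² = 1.4405
Proportion of variance = 1.4405 / 5 = 0.2881.

0.288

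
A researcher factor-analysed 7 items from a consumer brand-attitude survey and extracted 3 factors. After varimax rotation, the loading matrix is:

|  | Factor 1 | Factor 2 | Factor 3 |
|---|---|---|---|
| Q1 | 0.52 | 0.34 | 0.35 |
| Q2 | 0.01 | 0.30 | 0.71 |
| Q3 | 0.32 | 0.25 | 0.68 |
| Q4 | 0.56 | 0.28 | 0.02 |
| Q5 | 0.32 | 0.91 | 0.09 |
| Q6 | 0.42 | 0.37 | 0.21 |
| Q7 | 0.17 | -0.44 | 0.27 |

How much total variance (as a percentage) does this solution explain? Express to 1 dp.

SS loadings by factor: 0.9942, 1.5051, 1.2145; total = 3.7138.
Total variance with 7 standardized items is 7, so the solution explains 3.7138/7 = 0.5305 = 53.05%.

53.1%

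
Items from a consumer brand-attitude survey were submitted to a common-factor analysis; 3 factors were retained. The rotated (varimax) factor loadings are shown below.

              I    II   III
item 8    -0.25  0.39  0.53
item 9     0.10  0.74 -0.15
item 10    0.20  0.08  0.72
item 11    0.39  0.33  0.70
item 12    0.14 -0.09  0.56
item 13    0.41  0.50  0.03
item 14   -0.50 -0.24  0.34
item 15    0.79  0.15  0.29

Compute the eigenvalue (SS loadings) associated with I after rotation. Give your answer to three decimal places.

1.326

SS loadings for I = (-0.25)² + 0.10² + 0.20² + 0.39² + 0.14² + 0.41² + (-0.50)² + 0.79² = 0.0625 + 0.0100 + 0.0400 + 0.1521 + 0.0196 + 0.1681 + 0.2500 + 0.6241 = 1.3264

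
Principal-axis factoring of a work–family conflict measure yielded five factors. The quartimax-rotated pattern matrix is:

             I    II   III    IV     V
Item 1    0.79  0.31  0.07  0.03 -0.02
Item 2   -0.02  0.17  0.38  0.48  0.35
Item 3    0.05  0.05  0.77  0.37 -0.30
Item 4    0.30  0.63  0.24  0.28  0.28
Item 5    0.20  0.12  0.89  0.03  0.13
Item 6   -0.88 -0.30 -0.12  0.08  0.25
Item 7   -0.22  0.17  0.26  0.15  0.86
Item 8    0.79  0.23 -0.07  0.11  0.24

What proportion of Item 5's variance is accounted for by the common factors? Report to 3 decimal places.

0.864

h² = 0.20² + 0.12² + 0.89² + 0.03² + 0.13² = 0.0400 + 0.0144 + 0.7921 + 0.0009 + 0.0169 = 0.8643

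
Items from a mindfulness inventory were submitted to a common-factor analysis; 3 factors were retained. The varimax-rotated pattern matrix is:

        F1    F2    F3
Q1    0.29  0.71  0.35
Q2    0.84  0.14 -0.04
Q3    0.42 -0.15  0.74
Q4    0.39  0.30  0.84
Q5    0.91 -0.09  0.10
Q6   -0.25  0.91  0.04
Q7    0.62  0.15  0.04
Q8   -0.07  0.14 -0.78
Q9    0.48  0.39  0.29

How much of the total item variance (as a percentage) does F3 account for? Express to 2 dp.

SS loadings for F3 = 0.35² + (-0.04)² + 0.74² + 0.84² + 0.10² + 0.04² + 0.04² + (-0.78)² + 0.29² = 2.0830
With 9 standardized items, total variance = 9. Proportion = 2.0830/9 = 0.2314 → 23.14%.

23.14%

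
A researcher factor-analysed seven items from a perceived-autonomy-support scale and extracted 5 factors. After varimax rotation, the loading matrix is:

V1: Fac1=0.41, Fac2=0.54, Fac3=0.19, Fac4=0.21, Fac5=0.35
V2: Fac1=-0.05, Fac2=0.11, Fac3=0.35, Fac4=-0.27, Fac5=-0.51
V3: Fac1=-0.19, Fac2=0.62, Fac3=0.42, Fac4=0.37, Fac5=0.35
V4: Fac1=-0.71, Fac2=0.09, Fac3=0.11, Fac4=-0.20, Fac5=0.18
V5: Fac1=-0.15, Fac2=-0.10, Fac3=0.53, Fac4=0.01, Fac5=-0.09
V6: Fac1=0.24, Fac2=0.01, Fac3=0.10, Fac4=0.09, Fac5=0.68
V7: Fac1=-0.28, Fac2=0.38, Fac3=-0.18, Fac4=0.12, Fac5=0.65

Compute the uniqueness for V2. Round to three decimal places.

h² = (-0.05)² + 0.11² + 0.35² + (-0.27)² + (-0.51)² = 0.0025 + 0.0121 + 0.1225 + 0.0729 + 0.2601 = 0.4701
Uniqueness u² = 1 − h² = 1 − 0.4701 = 0.5299

0.530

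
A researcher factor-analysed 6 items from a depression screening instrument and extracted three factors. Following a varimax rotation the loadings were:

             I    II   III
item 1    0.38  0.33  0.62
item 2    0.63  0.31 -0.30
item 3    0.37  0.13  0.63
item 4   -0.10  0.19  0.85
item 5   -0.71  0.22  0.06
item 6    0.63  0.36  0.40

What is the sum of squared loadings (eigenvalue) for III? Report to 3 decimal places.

1.757

SS loadings for III = 0.62² + (-0.30)² + 0.63² + 0.85² + 0.06² + 0.40² = 0.3844 + 0.0900 + 0.3969 + 0.7225 + 0.0036 + 0.1600 = 1.7574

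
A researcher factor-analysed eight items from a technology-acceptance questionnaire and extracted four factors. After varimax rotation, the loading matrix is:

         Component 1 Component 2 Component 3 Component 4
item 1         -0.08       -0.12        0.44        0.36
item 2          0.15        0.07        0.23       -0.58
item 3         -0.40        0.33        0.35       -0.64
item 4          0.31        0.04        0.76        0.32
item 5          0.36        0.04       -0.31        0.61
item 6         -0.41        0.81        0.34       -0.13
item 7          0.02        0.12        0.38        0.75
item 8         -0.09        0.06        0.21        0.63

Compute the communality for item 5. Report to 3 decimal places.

0.599

h² = 0.36² + 0.04² + (-0.31)² + 0.61² = 0.1296 + 0.0016 + 0.0961 + 0.3721 = 0.5994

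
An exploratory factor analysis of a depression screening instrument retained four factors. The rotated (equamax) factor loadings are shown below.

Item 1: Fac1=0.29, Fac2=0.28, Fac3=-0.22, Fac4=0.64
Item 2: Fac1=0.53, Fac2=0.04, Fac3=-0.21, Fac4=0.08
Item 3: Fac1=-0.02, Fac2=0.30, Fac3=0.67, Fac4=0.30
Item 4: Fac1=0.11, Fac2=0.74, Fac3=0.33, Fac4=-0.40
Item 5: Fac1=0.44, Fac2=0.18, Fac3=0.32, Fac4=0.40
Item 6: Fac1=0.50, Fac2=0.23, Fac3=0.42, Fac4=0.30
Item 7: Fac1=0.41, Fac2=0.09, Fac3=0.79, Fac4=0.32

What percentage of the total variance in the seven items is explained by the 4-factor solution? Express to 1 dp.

SS loadings by factor: 0.9892, 0.8110, 1.5532, 1.0184; total = 4.3718.
Total variance with 7 standardized items is 7, so the solution explains 4.3718/7 = 0.6245 = 62.45%.

62.5%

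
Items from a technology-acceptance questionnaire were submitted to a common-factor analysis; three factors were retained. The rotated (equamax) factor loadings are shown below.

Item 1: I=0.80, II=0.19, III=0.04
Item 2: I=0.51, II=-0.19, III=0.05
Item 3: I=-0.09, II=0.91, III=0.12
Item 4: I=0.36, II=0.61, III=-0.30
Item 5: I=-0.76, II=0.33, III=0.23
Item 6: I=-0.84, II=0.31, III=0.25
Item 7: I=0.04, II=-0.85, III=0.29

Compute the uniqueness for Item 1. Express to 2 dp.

0.32

h² = 0.80² + 0.19² + 0.04² = 0.6400 + 0.0361 + 0.0016 = 0.6777
Uniqueness u² = 1 − h² = 1 − 0.6777 = 0.3223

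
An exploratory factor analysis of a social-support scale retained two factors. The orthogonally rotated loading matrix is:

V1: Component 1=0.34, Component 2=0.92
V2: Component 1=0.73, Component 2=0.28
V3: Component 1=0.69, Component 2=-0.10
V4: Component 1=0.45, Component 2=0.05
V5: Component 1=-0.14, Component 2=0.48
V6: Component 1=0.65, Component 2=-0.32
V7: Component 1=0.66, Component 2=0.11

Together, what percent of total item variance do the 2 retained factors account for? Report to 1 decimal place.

49.8%

Communalities: 0.9620, 0.6113, 0.4861, 0.2050, 0.2500, 0.5249, 0.4477; Σh² = 3.4870.
Total variance with 7 standardized items is 7, so the solution explains 3.4870/7 = 0.4981 = 49.81%.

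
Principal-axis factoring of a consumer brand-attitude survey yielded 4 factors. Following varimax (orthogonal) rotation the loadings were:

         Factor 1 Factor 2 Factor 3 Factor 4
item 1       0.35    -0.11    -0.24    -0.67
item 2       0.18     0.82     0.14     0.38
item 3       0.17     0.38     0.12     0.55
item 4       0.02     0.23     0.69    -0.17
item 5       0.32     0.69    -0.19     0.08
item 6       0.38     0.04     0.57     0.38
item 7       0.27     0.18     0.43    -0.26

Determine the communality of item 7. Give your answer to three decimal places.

0.358

h² = 0.27² + 0.18² + 0.43² + (-0.26)² = 0.0729 + 0.0324 + 0.1849 + 0.0676 = 0.3578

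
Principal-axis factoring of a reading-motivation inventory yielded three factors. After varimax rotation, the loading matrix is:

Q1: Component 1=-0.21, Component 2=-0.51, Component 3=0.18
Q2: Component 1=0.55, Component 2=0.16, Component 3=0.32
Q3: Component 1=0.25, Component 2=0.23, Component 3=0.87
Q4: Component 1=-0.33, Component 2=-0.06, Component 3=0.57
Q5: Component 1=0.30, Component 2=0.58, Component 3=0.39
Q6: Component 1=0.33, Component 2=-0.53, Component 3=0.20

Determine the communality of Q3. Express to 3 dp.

h² = 0.25² + 0.23² + 0.87² = 0.0625 + 0.0529 + 0.7569 = 0.8723

0.872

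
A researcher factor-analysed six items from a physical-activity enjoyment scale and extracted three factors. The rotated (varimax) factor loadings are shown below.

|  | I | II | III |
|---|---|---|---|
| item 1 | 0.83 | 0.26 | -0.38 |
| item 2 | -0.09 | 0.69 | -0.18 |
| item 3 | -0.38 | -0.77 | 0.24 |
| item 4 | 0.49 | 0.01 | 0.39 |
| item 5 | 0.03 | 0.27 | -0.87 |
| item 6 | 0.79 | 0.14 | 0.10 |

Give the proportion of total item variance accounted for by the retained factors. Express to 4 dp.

SS loadings by factor: 1.7065, 1.2292, 1.1534; total = 4.0891.
Total variance with 6 standardized items is 6, so the solution explains 4.0891/6 = 0.6815.

0.6815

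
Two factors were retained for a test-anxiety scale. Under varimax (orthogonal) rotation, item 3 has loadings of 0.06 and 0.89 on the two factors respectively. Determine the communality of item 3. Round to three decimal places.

0.796

h² = 0.06² + 0.89² = 0.0036 + 0.7921 = 0.7957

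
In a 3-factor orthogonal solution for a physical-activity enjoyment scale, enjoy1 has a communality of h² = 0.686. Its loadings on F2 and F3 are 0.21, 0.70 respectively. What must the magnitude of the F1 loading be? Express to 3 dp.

0.390

Under orthogonal rotation h² = Σλ², so λ_F1² = h² − (0.5341) = 0.686 − 0.5341 = 0.1519.
|λ| = √0.1519 = 0.3897.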